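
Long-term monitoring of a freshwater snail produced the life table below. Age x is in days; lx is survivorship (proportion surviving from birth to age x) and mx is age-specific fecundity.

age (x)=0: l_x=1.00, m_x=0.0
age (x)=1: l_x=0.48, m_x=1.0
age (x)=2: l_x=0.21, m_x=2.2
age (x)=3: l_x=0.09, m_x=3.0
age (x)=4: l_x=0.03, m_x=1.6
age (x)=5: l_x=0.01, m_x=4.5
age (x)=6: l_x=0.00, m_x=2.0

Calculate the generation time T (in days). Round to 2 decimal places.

2.02

lx·mx: 0, 0.48, 0.462, 0.27, 0.048, 0.045, 0 → R0 = 1.305
x·lx·mx: 0, 0.48, 0.924, 0.81, 0.192, 0.225, 0 → Σ = 2.631
T = 2.631 / 1.305 = 2.016092… → 2.02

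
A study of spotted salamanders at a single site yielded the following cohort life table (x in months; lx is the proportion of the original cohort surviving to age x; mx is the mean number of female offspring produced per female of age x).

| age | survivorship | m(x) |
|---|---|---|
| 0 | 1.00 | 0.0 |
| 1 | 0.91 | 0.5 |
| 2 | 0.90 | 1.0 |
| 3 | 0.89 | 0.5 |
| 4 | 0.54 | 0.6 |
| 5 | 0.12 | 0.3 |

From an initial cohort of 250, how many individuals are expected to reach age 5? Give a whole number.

Expected survivors = N0 · l_5 = 250 × 0.12 = 30 → 30

30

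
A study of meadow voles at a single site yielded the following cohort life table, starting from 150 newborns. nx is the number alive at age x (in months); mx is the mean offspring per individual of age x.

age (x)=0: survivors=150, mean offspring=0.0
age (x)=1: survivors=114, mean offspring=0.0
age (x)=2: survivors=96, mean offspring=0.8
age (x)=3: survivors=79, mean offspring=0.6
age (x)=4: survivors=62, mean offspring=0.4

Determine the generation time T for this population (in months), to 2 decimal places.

2.65

lx = nx/n0 = nx/150: 1, 0.76, 0.64, 0.52667…, 0.41333…
lx·mx: 0, 0, 0.512, 0.316…, 0.165333… → R0 = 0.993333…
x·lx·mx: 0, 0, 1.024, 0.948…, 0.661333… → Σ = 2.633333…
T = 2.633333… / 0.993333… = 2.651007… → 2.65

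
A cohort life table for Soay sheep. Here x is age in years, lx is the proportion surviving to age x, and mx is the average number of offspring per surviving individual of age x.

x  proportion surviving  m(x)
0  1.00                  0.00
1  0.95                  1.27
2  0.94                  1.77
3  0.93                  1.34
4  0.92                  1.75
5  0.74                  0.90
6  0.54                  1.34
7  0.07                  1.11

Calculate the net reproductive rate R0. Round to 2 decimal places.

7.19

lx·mx by age: 0, 1.2065, 1.6638, 1.2462, 1.61, 0.666, 0.7236, 0.0777
R0 = Σ lx·mx = 7.1938 → 7.19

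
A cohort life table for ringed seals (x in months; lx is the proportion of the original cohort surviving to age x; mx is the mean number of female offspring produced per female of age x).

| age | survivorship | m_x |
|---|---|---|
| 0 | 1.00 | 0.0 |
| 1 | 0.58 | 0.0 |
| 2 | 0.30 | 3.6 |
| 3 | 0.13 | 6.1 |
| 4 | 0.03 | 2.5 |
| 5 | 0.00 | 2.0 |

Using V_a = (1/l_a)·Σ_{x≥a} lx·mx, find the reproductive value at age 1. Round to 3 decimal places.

lx·mx for x ≥ 1: 0, 1.08, 0.793, 0.075, 0 → sum = 1.948
V_1 = 1.948 / l_1 = 1.948 / 0.58 = 3.358621… → 3.359

3.359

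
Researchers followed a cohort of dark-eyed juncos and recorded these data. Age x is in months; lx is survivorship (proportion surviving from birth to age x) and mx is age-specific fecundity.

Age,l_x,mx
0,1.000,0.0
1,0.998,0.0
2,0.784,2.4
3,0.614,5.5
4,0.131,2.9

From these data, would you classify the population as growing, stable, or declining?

R0 = Σ lx·mx = 0 + 0 + 1.8816 + 3.377 + 0.3799 = 5.6385
R0 > 1, so the population is growing.

growing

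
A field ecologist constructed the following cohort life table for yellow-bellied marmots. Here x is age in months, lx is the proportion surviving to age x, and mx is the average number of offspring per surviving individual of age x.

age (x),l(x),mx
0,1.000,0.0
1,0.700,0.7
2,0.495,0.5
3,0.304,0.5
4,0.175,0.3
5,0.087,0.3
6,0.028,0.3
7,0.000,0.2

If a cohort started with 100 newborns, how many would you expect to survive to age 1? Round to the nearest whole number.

70

Expected survivors = N0 · l_1 = 100 × 0.700 = 70 → 70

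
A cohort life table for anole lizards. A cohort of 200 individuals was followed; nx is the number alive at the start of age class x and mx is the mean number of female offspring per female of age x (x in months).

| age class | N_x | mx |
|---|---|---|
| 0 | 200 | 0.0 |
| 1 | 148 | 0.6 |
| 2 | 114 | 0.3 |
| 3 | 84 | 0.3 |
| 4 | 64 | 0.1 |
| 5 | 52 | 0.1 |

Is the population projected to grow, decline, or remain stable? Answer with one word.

lx = nx/n0 = nx/200: 1, 0.74, 0.57, 0.42, 0.32, 0.26
R0 = Σ lx·mx = 0 + 0.444 + 0.171 + 0.126 + 0.032 + 0.026 = 0.799
R0 < 1, so the population is declining.

declining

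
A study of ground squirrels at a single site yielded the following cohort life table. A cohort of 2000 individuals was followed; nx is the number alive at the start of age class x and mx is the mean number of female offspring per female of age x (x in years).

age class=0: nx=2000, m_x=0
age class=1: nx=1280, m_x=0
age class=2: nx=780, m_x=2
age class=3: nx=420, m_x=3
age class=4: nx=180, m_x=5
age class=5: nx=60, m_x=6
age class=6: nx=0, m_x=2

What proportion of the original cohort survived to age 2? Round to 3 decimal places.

0.390

l_2 = n_2/n_0 = 780/2000 = 0.39 → 0.390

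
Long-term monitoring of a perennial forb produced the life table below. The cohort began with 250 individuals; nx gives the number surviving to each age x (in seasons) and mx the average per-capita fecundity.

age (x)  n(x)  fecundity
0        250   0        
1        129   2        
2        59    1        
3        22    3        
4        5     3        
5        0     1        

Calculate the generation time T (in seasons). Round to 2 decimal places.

lx = nx/n0 = nx/250: 1, 0.516, 0.236, 0.088, 0.02, 0
lx·mx: 0, 1.032, 0.236, 0.264, 0.06, 0 → R0 = 1.592
x·lx·mx: 0, 1.032, 0.472, 0.792, 0.24, 0 → Σ = 2.536
T = 2.536 / 1.592 = 1.592965… → 1.59

1.59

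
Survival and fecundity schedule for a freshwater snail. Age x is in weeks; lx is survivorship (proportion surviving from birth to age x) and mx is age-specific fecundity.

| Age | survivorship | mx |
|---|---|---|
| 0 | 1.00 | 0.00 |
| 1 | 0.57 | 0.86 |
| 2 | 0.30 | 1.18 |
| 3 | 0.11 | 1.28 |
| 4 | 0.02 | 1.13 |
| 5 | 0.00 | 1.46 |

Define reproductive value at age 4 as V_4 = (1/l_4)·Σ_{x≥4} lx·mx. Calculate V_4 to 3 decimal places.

1.130

lx·mx for x ≥ 4: 0.0226, 0 → sum = 0.0226
V_4 = 0.0226 / l_4 = 0.0226 / 0.02 = 1.13 → 1.130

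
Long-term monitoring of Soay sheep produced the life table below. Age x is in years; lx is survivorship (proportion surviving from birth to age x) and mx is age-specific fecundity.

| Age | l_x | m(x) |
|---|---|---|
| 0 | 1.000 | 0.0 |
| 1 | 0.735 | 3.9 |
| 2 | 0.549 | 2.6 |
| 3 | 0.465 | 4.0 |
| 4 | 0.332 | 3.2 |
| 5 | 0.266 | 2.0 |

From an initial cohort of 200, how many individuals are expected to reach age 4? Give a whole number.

66

Expected survivors = N0 · l_4 = 200 × 0.332 = 66.4 → 66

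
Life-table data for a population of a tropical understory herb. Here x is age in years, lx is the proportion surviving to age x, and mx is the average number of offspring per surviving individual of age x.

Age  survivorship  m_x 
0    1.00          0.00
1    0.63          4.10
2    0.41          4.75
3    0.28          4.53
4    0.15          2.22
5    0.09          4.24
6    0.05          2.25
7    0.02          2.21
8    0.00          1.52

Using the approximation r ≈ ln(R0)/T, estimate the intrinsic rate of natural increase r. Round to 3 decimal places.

R0 = Σ lx·mx = 0 + 2.583 + 1.9475 + 1.2684 + 0.333 + 0.3816 + 0.1125 + 0.0442 + 0 = 6.6702
Σ x·lx·mx = 14.5076; T = 14.5076/6.6702 = 2.17499…
r ≈ ln(R0)/T = ln(6.6702)/2.17499… = 0.87249… → 0.872

0.872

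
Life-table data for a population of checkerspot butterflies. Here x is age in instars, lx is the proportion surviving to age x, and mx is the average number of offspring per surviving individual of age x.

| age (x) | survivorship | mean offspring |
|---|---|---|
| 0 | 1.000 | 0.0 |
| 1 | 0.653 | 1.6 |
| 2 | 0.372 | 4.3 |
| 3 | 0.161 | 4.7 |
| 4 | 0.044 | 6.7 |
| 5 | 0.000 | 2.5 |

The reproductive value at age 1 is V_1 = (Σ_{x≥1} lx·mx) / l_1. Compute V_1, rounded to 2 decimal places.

lx·mx for x ≥ 1: 1.0448, 1.5996, 0.7567, 0.2948, 0 → sum = 3.6959
V_1 = 3.6959 / l_1 = 3.6959 / 0.653 = 5.659877… → 5.66

5.66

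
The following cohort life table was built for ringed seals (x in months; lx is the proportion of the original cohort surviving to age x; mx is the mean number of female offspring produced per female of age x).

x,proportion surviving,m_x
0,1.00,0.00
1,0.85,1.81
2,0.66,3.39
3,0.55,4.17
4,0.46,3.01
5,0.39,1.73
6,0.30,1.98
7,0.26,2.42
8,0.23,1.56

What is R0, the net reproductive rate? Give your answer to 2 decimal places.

9.71

lx·mx by age: 0, 1.5385, 2.2374, 2.2935, 1.3846, 0.6747, 0.594, 0.6292, 0.3588
R0 = Σ lx·mx = 9.7107 → 9.71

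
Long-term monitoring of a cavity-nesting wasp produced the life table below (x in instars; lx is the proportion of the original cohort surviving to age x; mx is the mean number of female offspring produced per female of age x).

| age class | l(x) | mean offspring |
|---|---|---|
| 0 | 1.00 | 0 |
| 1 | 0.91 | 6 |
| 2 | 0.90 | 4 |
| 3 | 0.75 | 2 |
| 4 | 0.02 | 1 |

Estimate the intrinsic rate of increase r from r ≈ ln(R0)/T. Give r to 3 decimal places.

R0 = Σ lx·mx = 0 + 5.46 + 3.6 + 1.5 + 0.02 = 10.58
Σ x·lx·mx = 17.24; T = 17.24/10.58 = 1.62949…
r ≈ ln(R0)/T = ln(10.58)/1.62949… = 1.44767… → 1.448

1.448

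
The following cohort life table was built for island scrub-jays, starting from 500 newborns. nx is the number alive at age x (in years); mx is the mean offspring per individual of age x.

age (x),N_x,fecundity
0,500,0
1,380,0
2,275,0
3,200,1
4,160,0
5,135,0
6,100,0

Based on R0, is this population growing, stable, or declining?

lx = nx/n0 = nx/500: 1, 0.76, 0.55, 0.4, 0.32, 0.27, 0.2
R0 = Σ lx·mx = 0 + 0 + 0 + 0.4 + 0 + 0 + 0 = 0.4
R0 < 1, so the population is declining.

declining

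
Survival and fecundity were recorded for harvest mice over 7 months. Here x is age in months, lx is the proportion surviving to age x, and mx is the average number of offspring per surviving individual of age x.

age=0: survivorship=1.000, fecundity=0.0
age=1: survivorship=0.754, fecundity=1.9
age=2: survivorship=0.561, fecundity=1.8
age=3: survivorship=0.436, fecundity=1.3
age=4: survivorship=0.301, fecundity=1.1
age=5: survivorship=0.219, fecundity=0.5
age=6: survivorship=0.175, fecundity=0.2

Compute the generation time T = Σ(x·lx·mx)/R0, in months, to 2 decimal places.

lx·mx: 0, 1.4326, 1.0098, 0.5668, 0.3311, 0.1095, 0.035 → R0 = 3.4848
x·lx·mx: 0, 1.4326, 2.0196, 1.7004, 1.3244, 0.5475, 0.21 → Σ = 7.2345
T = 7.2345 / 3.4848 = 2.076016… → 2.08

2.08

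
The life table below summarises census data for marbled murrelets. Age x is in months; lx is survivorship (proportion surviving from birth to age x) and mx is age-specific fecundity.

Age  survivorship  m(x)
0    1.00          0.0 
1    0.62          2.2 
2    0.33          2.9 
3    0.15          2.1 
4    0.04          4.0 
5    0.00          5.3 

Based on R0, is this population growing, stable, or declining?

growing

R0 = Σ lx·mx = 0 + 1.364 + 0.957 + 0.315 + 0.16 + 0 = 2.796
R0 > 1, so the population is growing.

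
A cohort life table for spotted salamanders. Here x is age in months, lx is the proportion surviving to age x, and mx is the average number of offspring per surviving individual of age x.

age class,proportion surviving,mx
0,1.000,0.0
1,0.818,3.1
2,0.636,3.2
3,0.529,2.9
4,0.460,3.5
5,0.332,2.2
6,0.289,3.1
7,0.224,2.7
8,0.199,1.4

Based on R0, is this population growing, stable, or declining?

growing

R0 = Σ lx·mx = 0 + 2.5358 + 2.0352 + 1.5341 + 1.61 + 0.7304 + 0.8959 + 0.6048 + 0.2786 = 10.2248
R0 > 1, so the population is growing.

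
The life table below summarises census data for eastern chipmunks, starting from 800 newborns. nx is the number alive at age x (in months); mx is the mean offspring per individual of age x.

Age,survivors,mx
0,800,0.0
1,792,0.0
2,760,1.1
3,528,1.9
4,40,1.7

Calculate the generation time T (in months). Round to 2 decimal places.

lx = nx/n0 = nx/800: 1, 0.99, 0.95, 0.66, 0.05
lx·mx: 0, 0, 1.045, 1.254, 0.085 → R0 = 2.384
x·lx·mx: 0, 0, 2.09, 3.762, 0.34 → Σ = 6.192
T = 6.192 / 2.384 = 2.597315… → 2.60

2.60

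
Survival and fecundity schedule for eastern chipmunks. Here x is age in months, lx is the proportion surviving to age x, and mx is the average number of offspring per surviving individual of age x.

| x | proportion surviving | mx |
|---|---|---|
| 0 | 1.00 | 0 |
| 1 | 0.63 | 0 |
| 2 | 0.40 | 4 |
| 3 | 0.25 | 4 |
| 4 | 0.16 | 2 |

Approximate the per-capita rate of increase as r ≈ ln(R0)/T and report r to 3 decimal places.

0.418

R0 = Σ lx·mx = 0 + 0 + 1.6 + 1 + 0.32 = 2.92
Σ x·lx·mx = 7.48; T = 7.48/2.92 = 2.56164…
r ≈ ln(R0)/T = ln(2.92)/2.56164… = 0.41832… → 0.418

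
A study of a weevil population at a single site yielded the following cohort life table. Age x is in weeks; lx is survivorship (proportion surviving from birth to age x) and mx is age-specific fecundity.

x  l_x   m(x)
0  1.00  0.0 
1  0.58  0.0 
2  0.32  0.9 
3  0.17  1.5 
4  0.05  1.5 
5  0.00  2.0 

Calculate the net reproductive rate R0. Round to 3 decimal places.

lx·mx by age: 0, 0, 0.288, 0.255, 0.075, 0
R0 = Σ lx·mx = 0.618 → 0.618

0.618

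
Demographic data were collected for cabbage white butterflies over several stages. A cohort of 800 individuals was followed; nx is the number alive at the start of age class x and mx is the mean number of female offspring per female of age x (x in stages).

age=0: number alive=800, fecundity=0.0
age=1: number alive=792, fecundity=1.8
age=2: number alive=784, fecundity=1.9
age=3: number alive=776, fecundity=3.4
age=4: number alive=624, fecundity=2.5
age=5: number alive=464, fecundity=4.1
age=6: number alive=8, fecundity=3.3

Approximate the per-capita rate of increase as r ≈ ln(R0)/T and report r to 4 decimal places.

0.7768

lx = nx/n0 = nx/800: 1, 0.99, 0.98, 0.97, 0.78, 0.58, 0.01
R0 = Σ lx·mx = 0 + 1.782 + 1.862 + 3.298 + 1.95 + 2.378 + 0.033 = 11.303
Σ x·lx·mx = 35.288; T = 35.288/11.303 = 3.122…
r ≈ ln(R0)/T = ln(11.303)/3.122… = 0.776767… → 0.7768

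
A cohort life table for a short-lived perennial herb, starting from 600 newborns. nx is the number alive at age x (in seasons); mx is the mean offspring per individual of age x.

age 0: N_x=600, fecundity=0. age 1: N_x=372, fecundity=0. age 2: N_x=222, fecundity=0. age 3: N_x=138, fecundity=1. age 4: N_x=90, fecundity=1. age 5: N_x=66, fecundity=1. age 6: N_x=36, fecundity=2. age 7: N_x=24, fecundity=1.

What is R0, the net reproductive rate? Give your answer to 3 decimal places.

0.650

lx = nx/n0 = nx/600: 1, 0.62, 0.37, 0.23, 0.15, 0.11, 0.06, 0.04
lx·mx by age: 0, 0, 0, 0.23, 0.15, 0.11, 0.12, 0.04
R0 = Σ lx·mx = 0.65 → 0.650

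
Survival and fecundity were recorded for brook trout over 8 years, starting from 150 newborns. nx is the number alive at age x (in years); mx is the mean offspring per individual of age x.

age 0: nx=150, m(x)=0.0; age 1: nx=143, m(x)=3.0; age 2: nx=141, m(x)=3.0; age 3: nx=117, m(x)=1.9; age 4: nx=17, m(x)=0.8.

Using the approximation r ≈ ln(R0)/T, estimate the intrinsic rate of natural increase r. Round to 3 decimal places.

lx = nx/n0 = nx/150: 1, 0.95333…, 0.94, 0.78, 0.11333…
R0 = Σ lx·mx = 0 + 2.86… + 2.82 + 1.482 + 0.09067… = 7.252667…
Σ x·lx·mx = 13.308667…; T = 13.308667…/7.252667… = 1.835…
r ≈ ln(R0)/T = ln(7.252667…)/1.835… = 1.07976… → 1.080

1.080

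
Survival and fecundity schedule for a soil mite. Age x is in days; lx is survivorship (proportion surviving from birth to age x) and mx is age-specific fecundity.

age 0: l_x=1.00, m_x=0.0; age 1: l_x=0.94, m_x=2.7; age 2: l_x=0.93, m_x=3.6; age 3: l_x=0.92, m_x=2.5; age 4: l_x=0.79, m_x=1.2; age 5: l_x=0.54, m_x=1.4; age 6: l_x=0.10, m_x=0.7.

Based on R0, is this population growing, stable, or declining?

growing

R0 = Σ lx·mx = 0 + 2.538 + 3.348 + 2.3 + 0.948 + 0.756 + 0.07 = 9.96
R0 > 1, so the population is growing.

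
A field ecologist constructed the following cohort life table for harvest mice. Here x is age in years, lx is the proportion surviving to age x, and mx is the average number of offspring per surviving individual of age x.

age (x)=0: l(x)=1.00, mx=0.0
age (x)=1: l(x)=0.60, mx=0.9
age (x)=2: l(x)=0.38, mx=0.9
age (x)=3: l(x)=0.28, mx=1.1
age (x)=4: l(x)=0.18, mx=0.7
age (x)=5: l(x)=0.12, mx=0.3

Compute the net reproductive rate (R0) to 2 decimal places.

lx·mx by age: 0, 0.54, 0.342, 0.308, 0.126, 0.036
R0 = Σ lx·mx = 1.352 → 1.35

1.35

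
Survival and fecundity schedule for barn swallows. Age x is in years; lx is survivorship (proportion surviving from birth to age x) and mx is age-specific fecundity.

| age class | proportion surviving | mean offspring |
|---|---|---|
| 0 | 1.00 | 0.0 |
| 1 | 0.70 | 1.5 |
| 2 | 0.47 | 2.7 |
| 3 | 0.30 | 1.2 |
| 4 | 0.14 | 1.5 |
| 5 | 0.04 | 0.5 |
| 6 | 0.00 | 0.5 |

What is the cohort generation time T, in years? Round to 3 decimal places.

1.928

lx·mx: 0, 1.05, 1.269, 0.36, 0.21, 0.02, 0 → R0 = 2.909
x·lx·mx: 0, 1.05, 2.538, 1.08, 0.84, 0.1, 0 → Σ = 5.608
T = 5.608 / 2.909 = 1.92781… → 1.928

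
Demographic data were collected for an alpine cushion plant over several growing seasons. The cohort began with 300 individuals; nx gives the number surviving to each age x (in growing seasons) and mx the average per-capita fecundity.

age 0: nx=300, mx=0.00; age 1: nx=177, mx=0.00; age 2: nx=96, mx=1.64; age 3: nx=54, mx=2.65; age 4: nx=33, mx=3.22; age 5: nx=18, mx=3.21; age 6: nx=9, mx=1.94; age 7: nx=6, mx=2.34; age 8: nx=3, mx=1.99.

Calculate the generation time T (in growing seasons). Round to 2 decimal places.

lx = nx/n0 = nx/300: 1, 0.59, 0.32, 0.18, 0.11, 0.06, 0.03, 0.02, 0.01
lx·mx: 0, 0, 0.5248, 0.477, 0.3542, 0.1926, 0.0582, 0.0468, 0.0199 → R0 = 1.6735
x·lx·mx: 0, 0, 1.0496, 1.431, 1.4168, 0.963, 0.3492, 0.3276, 0.1592 → Σ = 5.6964
T = 5.6964 / 1.6735 = 3.403884… → 3.40

3.40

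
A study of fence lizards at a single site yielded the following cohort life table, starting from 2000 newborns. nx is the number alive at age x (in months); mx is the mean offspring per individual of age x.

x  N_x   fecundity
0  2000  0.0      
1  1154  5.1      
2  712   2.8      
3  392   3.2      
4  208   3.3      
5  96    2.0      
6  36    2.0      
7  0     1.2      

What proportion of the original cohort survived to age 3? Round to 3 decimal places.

l_3 = n_3/n_0 = 392/2000 = 0.196 → 0.196

0.196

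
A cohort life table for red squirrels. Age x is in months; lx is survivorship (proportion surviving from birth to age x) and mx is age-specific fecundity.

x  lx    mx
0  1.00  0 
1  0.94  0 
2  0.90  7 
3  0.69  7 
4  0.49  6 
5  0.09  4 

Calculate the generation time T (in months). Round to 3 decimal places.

2.817

lx·mx: 0, 0, 6.3, 4.83, 2.94, 0.36 → R0 = 14.43
x·lx·mx: 0, 0, 12.6, 14.49, 11.76, 1.8 → Σ = 40.65
T = 40.65 / 14.43 = 2.817048… → 2.817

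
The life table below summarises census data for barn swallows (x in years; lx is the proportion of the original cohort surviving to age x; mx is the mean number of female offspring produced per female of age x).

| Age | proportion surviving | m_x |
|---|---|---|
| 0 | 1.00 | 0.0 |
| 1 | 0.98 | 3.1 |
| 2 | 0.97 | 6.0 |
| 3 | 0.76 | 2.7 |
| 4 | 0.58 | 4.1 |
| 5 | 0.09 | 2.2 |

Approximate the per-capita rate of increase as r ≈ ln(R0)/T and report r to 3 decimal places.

R0 = Σ lx·mx = 0 + 3.038 + 5.82 + 2.052 + 2.378 + 0.198 = 13.486
Σ x·lx·mx = 31.336; T = 31.336/13.486 = 2.32359…
r ≈ ln(R0)/T = ln(13.486)/2.32359… = 1.11967… → 1.120

1.120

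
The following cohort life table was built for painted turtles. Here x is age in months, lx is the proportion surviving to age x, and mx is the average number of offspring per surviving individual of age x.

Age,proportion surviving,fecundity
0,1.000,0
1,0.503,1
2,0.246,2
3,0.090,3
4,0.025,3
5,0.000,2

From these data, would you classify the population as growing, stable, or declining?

R0 = Σ lx·mx = 0 + 0.503 + 0.492 + 0.27 + 0.075 + 0 = 1.34
R0 > 1, so the population is growing.

growing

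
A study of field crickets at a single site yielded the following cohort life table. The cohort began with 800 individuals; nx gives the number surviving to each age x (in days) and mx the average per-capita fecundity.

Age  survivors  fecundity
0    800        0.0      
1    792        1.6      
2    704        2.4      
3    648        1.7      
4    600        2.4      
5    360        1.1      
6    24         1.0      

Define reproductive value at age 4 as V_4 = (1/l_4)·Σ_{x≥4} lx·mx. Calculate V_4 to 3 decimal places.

3.100

lx = nx/n0 = nx/800: 1, 0.99, 0.88, 0.81, 0.75, 0.45, 0.03
lx·mx for x ≥ 4: 1.8, 0.495, 0.03 → sum = 2.325
V_4 = 2.325 / l_4 = 2.325 / 0.75 = 3.1 → 3.100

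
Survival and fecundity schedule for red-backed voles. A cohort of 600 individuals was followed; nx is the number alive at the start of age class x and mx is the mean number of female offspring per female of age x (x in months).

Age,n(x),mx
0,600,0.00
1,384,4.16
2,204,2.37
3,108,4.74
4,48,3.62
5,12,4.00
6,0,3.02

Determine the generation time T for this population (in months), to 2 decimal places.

lx = nx/n0 = nx/600: 1, 0.64, 0.34, 0.18, 0.08, 0.02, 0
lx·mx: 0, 2.6624, 0.8058, 0.8532, 0.2896, 0.08, 0 → R0 = 4.691
x·lx·mx: 0, 2.6624, 1.6116, 2.5596, 1.1584, 0.4, 0 → Σ = 8.392
T = 8.392 / 4.691 = 1.788958… → 1.79

1.79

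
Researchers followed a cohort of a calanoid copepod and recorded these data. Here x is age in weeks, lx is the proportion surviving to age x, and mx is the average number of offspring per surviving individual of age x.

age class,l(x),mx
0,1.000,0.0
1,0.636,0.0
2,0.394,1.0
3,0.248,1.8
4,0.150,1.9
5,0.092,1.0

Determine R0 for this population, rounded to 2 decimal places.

1.22

lx·mx by age: 0, 0, 0.394, 0.4464, 0.285, 0.092
R0 = Σ lx·mx = 1.2174 → 1.22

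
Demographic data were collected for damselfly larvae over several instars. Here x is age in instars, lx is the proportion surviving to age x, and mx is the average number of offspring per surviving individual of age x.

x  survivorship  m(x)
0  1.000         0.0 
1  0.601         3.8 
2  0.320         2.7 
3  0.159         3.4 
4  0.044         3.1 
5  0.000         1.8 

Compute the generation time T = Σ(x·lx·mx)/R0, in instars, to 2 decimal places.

lx·mx: 0, 2.2838, 0.864, 0.5406, 0.1364, 0 → R0 = 3.8248
x·lx·mx: 0, 2.2838, 1.728, 1.6218, 0.5456, 0 → Σ = 6.1792
T = 6.1792 / 3.8248 = 1.615562… → 1.62

1.62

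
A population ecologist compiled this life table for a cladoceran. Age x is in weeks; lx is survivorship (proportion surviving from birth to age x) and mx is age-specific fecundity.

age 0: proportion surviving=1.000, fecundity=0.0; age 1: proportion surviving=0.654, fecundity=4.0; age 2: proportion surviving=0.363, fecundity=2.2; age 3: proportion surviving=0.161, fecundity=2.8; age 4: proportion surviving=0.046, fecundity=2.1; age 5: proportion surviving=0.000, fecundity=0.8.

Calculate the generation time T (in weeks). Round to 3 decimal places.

1.502

lx·mx: 0, 2.616, 0.7986, 0.4508, 0.0966, 0 → R0 = 3.962
x·lx·mx: 0, 2.616, 1.5972, 1.3524, 0.3864, 0 → Σ = 5.952
T = 5.952 / 3.962 = 1.502272… → 1.502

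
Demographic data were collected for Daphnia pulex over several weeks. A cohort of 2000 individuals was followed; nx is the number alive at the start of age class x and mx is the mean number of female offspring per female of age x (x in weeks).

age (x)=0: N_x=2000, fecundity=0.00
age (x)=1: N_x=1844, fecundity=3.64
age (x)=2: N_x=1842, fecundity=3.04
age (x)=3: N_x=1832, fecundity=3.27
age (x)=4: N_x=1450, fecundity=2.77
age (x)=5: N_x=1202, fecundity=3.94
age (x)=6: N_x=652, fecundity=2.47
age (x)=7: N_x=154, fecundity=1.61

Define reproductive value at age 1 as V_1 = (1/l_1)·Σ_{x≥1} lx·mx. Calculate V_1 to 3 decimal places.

lx = nx/n0 = nx/2000: 1, 0.922, 0.921, 0.916, 0.725, 0.601, 0.326, 0.077
lx·mx for x ≥ 1: 3.35608, 2.79984, 2.99532, 2.00825, 2.36794, 0.80522, 0.12397 → sum = 14.45662
V_1 = 14.45662 / l_1 = 14.45662 / 0.922 = 15.679631… → 15.680

15.680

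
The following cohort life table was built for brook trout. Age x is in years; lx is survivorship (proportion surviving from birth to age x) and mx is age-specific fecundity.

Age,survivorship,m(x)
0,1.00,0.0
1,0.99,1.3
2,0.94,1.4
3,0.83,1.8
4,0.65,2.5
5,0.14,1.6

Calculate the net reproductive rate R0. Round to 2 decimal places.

lx·mx by age: 0, 1.287, 1.316, 1.494, 1.625, 0.224
R0 = Σ lx·mx = 5.946 → 5.95

5.95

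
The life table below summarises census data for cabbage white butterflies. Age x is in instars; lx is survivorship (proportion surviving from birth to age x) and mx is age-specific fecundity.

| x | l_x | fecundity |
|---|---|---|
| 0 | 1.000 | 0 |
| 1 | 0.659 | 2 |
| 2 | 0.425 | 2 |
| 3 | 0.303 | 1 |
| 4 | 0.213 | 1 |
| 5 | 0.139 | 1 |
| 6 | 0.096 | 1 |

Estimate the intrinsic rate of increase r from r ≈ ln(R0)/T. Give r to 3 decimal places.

0.517

R0 = Σ lx·mx = 0 + 1.318 + 0.85 + 0.303 + 0.213 + 0.139 + 0.096 = 2.919
Σ x·lx·mx = 6.05; T = 6.05/2.919 = 2.07263…
r ≈ ln(R0)/T = ln(2.919)/2.07263… = 0.51685… → 0.517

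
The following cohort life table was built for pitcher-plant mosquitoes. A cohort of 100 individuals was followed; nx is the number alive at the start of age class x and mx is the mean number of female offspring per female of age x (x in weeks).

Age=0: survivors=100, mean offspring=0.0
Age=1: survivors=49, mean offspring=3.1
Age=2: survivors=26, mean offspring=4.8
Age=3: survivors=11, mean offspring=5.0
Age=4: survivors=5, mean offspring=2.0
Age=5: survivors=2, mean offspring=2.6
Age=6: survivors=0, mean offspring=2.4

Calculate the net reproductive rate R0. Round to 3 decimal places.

3.469

lx = nx/n0 = nx/100: 1, 0.49, 0.26, 0.11, 0.05, 0.02, 0
lx·mx by age: 0, 1.519, 1.248, 0.55, 0.1, 0.052, 0
R0 = Σ lx·mx = 3.469 → 3.469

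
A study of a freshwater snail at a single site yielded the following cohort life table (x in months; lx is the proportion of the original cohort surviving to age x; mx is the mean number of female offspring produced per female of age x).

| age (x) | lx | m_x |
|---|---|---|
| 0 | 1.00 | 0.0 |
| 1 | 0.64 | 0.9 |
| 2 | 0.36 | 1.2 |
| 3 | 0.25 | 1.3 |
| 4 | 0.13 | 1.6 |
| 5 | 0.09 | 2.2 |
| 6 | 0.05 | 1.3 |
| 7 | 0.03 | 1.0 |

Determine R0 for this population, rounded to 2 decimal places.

1.83

lx·mx by age: 0, 0.576, 0.432, 0.325, 0.208, 0.198, 0.065, 0.03
R0 = Σ lx·mx = 1.834 → 1.83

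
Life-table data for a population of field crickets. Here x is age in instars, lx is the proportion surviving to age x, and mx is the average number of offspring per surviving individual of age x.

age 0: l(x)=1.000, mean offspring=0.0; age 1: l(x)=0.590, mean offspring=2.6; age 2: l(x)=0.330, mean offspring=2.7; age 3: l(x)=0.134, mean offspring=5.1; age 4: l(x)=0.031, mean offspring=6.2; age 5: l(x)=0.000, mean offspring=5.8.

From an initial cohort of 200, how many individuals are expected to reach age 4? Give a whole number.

6

Expected survivors = N0 · l_4 = 200 × 0.031 = 6.2 → 6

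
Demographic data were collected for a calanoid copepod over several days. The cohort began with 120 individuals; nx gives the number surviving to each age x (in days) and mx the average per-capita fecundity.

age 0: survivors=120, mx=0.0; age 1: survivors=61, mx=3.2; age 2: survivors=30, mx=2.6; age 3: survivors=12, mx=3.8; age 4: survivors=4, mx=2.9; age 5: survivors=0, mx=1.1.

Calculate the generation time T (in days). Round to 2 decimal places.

lx = nx/n0 = nx/120: 1, 0.50833…, 0.25, 0.1, 0.03333…, 0
lx·mx: 0, 1.626667…, 0.65, 0.38, 0.096667…, 0 → R0 = 2.753333…
x·lx·mx: 0, 1.626667…, 1.3, 1.14, 0.386667…, 0 → Σ = 4.453333…
T = 4.453333… / 2.753333… = 1.617433… → 1.62

1.62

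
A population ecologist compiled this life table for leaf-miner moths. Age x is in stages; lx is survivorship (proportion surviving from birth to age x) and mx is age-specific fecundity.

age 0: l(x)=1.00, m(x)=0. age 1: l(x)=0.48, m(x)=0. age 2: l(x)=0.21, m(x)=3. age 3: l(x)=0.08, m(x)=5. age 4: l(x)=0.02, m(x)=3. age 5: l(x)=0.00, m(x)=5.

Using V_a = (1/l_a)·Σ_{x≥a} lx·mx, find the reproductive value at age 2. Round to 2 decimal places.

lx·mx for x ≥ 2: 0.63, 0.4, 0.06, 0 → sum = 1.09
V_2 = 1.09 / l_2 = 1.09 / 0.21 = 5.190476… → 5.19

5.19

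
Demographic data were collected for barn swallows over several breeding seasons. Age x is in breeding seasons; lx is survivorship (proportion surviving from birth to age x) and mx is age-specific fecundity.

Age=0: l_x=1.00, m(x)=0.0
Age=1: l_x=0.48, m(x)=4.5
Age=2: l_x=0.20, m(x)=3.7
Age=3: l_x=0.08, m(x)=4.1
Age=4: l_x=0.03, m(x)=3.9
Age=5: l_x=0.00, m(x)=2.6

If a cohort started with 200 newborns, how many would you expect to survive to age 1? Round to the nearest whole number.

96

Expected survivors = N0 · l_1 = 200 × 0.48 = 96 → 96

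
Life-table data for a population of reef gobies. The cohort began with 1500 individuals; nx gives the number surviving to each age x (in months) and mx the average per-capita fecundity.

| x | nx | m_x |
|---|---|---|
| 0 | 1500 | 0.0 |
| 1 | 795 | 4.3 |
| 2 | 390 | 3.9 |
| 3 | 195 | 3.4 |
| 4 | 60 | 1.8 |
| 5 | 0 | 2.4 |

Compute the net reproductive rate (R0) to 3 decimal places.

3.807

lx = nx/n0 = nx/1500: 1, 0.53, 0.26, 0.13, 0.04, 0
lx·mx by age: 0, 2.279, 1.014, 0.442, 0.072, 0
R0 = Σ lx·mx = 3.807 → 3.807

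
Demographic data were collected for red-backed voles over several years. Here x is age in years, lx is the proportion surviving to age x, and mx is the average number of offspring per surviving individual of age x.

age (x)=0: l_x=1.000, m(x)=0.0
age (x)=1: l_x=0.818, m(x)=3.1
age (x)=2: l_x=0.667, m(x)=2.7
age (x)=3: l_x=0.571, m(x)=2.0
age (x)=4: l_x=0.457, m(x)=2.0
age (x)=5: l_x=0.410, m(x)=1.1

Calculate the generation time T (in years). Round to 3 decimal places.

2.261

lx·mx: 0, 2.5358, 1.8009, 1.142, 0.914, 0.451 → R0 = 6.8437
x·lx·mx: 0, 2.5358, 3.6018, 3.426, 3.656, 2.255 → Σ = 15.4746
T = 15.4746 / 6.8437 = 2.261145… → 2.261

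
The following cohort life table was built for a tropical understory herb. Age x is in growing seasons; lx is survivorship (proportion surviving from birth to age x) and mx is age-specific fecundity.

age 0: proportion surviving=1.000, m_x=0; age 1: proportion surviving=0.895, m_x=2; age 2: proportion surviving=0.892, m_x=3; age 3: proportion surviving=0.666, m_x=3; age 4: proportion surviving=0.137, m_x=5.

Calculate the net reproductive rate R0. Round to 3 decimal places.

lx·mx by age: 0, 1.79, 2.676, 1.998, 0.685
R0 = Σ lx·mx = 7.149 → 7.149

7.149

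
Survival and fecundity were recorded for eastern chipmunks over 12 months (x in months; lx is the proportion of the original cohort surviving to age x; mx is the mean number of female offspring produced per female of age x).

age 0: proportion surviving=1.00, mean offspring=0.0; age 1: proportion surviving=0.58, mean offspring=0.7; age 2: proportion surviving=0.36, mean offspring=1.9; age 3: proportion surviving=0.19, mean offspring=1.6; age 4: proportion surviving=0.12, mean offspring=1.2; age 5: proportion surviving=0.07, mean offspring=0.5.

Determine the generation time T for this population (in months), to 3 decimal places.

2.185

lx·mx: 0, 0.406, 0.684, 0.304, 0.144, 0.035 → R0 = 1.573
x·lx·mx: 0, 0.406, 1.368, 0.912, 0.576, 0.175 → Σ = 3.437
T = 3.437 / 1.573 = 2.184997… → 2.185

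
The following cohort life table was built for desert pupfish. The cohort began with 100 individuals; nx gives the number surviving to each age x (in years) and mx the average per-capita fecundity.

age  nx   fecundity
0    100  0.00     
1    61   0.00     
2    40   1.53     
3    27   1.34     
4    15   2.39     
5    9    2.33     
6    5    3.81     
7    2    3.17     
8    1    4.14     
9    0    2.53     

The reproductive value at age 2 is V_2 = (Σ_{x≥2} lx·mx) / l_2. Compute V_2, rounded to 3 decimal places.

4.593

lx = nx/n0 = nx/100: 1, 0.61, 0.4, 0.27, 0.15, 0.09, 0.05, 0.02, 0.01, 0
lx·mx for x ≥ 2: 0.612, 0.3618, 0.3585, 0.2097, 0.1905, 0.0634, 0.0414, 0 → sum = 1.8373
V_2 = 1.8373 / l_2 = 1.8373 / 0.4 = 4.59325 → 4.593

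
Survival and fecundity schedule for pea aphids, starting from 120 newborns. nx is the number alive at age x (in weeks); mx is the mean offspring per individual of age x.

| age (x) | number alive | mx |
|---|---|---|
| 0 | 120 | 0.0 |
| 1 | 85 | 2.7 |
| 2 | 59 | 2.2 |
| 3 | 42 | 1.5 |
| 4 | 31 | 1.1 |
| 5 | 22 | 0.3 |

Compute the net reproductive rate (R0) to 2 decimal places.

lx = nx/n0 = nx/120: 1, 0.70833…, 0.49167…, 0.35, 0.25833…, 0.18333…
lx·mx by age: 0, 1.9125…, 1.081667…, 0.525, 0.284167…, 0.055…
R0 = Σ lx·mx = 3.858333… → 3.86

3.86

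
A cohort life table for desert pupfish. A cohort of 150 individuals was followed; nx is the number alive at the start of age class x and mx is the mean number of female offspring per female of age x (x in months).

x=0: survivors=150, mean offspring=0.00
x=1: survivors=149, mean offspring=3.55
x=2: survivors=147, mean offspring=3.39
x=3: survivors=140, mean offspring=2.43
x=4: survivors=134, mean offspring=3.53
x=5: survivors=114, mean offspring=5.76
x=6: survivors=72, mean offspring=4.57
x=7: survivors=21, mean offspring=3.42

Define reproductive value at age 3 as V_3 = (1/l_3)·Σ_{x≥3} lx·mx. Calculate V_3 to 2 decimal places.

lx = nx/n0 = nx/150: 1, 0.99333…, 0.98, 0.93333…, 0.89333…, 0.76, 0.48, 0.14
lx·mx for x ≥ 3: 2.268…, 3.153467…, 4.3776, 2.1936, 0.4788 → sum = 12.471467…
V_3 = 12.471467… / l_3 = 12.471467… / 0.933333… = 13.362286… → 13.36

13.36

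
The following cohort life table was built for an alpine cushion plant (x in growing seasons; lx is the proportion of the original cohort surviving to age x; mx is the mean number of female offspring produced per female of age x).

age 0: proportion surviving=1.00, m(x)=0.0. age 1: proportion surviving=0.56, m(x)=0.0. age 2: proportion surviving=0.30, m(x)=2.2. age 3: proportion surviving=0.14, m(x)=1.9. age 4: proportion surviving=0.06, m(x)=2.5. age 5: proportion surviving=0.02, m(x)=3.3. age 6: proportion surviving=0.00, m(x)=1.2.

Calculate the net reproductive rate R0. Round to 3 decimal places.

lx·mx by age: 0, 0, 0.66, 0.266, 0.15, 0.066, 0
R0 = Σ lx·mx = 1.142 → 1.142

1.142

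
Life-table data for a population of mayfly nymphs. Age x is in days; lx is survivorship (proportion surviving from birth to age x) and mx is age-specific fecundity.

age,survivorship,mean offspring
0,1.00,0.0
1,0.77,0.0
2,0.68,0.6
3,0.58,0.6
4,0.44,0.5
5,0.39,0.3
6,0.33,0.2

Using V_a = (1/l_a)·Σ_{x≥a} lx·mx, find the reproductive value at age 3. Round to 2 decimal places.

1.29

lx·mx for x ≥ 3: 0.348, 0.22, 0.117, 0.066 → sum = 0.751
V_3 = 0.751 / l_3 = 0.751 / 0.58 = 1.294828… → 1.29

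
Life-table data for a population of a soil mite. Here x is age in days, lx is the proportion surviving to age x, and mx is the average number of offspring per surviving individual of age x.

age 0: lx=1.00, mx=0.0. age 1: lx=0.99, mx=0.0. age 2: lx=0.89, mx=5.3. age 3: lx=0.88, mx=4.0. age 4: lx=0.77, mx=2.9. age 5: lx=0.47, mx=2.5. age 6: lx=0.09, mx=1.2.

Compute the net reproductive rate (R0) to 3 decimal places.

11.753

lx·mx by age: 0, 0, 4.717, 3.52, 2.233, 1.175, 0.108
R0 = Σ lx·mx = 11.753 → 11.753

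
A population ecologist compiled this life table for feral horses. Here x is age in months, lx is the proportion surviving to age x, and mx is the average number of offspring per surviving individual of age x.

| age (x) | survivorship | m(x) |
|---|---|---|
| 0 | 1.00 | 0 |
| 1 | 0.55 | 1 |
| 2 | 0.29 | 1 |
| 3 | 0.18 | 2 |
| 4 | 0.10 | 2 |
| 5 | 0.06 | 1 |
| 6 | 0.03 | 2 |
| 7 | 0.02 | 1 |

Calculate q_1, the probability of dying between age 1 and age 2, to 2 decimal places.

q_1 = (l_1 − l_2) / l_1 = (0.55 − 0.29) / 0.55
     = 0.26 / 0.55 = 0.472727… → 0.47

0.47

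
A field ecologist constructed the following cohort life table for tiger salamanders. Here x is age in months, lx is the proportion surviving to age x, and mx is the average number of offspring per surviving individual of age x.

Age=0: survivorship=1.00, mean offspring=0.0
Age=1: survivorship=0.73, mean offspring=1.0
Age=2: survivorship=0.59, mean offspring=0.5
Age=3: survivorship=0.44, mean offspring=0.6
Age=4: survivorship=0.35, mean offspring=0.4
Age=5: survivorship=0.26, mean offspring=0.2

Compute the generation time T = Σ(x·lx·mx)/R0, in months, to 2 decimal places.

1.98

lx·mx: 0, 0.73, 0.295, 0.264, 0.14, 0.052 → R0 = 1.481
x·lx·mx: 0, 0.73, 0.59, 0.792, 0.56, 0.26 → Σ = 2.932
T = 2.932 / 1.481 = 1.979743… → 1.98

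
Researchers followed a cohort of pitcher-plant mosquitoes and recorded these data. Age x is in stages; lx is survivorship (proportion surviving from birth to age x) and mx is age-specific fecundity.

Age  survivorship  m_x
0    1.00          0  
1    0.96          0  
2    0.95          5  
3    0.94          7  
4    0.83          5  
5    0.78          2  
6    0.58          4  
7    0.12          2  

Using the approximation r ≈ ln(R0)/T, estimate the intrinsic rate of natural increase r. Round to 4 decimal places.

0.8423

R0 = Σ lx·mx = 0 + 0 + 4.75 + 6.58 + 4.15 + 1.56 + 2.32 + 0.24 = 19.6
Σ x·lx·mx = 69.24; T = 69.24/19.6 = 3.53265…
r ≈ ln(R0)/T = ln(19.6)/3.53265… = 0.842293… → 0.8423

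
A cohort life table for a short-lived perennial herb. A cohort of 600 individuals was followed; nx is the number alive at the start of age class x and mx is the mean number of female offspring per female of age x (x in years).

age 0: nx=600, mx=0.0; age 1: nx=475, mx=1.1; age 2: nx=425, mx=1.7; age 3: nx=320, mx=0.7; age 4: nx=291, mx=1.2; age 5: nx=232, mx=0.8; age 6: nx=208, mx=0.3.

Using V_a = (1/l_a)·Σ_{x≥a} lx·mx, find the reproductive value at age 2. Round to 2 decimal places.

3.63

lx = nx/n0 = nx/600: 1, 0.79167…, 0.70833…, 0.53333…, 0.485, 0.38667…, 0.34667…
lx·mx for x ≥ 2: 1.204167…, 0.373333…, 0.582, 0.309333…, 0.104… → sum = 2.572833…
V_2 = 2.572833… / l_2 = 2.572833… / 0.708333… = 3.632235… → 3.63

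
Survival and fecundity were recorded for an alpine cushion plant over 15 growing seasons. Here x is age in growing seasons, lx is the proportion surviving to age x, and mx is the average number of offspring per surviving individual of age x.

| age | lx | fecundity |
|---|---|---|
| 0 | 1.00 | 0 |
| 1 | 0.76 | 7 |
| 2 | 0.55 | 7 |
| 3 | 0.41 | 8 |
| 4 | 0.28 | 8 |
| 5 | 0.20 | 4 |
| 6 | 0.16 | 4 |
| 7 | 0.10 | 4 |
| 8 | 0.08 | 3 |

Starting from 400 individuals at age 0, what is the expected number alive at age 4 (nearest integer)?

Expected survivors = N0 · l_4 = 400 × 0.28 = 112 → 112

112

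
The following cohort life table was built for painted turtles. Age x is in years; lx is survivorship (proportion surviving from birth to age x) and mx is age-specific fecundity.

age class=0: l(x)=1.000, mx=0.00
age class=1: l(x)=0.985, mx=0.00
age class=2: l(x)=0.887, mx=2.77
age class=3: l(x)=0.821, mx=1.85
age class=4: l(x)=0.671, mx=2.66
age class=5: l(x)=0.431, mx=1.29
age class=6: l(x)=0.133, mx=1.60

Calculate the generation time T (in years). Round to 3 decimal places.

lx·mx: 0, 0, 2.45699, 1.51885, 1.78486, 0.55599, 0.2128 → R0 = 6.52949
x·lx·mx: 0, 0, 4.91398, 4.55655, 7.13944, 2.77995, 1.2768 → Σ = 20.66672
T = 20.66672 / 6.52949 = 3.165135… → 3.165

3.165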